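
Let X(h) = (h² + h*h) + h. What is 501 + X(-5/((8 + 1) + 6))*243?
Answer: 474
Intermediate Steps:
X(h) = h + 2*h² (X(h) = (h² + h²) + h = 2*h² + h = h + 2*h²)
501 + X(-5/((8 + 1) + 6))*243 = 501 + ((-5/((8 + 1) + 6))*(1 + 2*(-5/((8 + 1) + 6))))*243 = 501 + ((-5/(9 + 6))*(1 + 2*(-5/(9 + 6))))*243 = 501 + ((-5/15)*(1 + 2*(-5/15)))*243 = 501 + ((-5*1/15)*(1 + 2*(-5*1/15)))*243 = 501 - (1 + 2*(-⅓))/3*243 = 501 - (1 - ⅔)/3*243 = 501 - ⅓*⅓*243 = 501 - ⅑*243 = 501 - 27 = 474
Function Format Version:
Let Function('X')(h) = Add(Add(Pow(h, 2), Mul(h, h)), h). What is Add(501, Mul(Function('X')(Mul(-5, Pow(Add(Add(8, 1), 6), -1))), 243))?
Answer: 474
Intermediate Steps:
Function('X')(h) = Add(h, Mul(2, Pow(h, 2))) (Function('X')(h) = Add(Add(Pow(h, 2), Pow(h, 2)), h) = Add(Mul(2, Pow(h, 2)), h) = Add(h, Mul(2, Pow(h, 2))))
Add(501, Mul(Function('X')(Mul(-5, Pow(Add(Add(8, 1), 6), -1))), 243)) = Add(501, Mul(Mul(Mul(-5, Pow(Add(Add(8, 1), 6), -1)), Add(1, Mul(2, Mul(-5, Pow(Add(Add(8, 1), 6), -1))))), 243)) = Add(501, Mul(Mul(Mul(-5, Pow(Add(9, 6), -1)), Add(1, Mul(2, Mul(-5, Pow(Add(9, 6), -1))))), 243)) = Add(501, Mul(Mul(Mul(-5, Pow(15, -1)), Add(1, Mul(2, Mul(-5, Pow(15, -1))))), 243)) = Add(501, Mul(Mul(Mul(-5, Rational(1, 15)), Add(1, Mul(2, Mul(-5, Rational(1, 15))))), 243)) = Add(501, Mul(Mul(Rational(-1, 3), Add(1, Mul(2, Rational(-1, 3)))), 243)) = Add(501, Mul(Mul(Rational(-1, 3), Add(1, Rational(-2, 3))), 243)) = Add(501, Mul(Mul(Rational(-1, 3), Rational(1, 3)), 243)) = Add(501, Mul(Rational(-1, 9), 243)) = Add(501, -27) = 474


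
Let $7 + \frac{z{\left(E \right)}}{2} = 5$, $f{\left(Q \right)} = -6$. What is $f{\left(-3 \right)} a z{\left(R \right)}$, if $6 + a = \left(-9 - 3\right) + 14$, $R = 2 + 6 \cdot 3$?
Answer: $-96$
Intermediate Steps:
$R = 20$ ($R = 2 + 18 = 20$)
$z{\left(E \right)} = -4$ ($z{\left(E \right)} = -14 + 2 \cdot 5 = -14 + 10 = -4$)
$a = -4$ ($a = -6 + \left(\left(-9 - 3\right) + 14\right) = -6 + \left(-12 + 14\right) = -6 + 2 = -4$)
$f{\left(-3 \right)} a z{\left(R \right)} = \left(-6\right) \left(-4\right) \left(-4\right) = 24 \left(-4\right) = -96$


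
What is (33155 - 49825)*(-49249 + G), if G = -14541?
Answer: 1063379300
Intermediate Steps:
(33155 - 49825)*(-49249 + G) = (33155 - 49825)*(-49249 - 14541) = -16670*(-63790) = 1063379300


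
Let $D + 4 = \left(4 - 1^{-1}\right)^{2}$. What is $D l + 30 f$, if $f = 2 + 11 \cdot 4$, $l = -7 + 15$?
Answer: $1420$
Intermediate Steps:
$l = 8$
$D = 5$ ($D = -4 + \left(4 - 1^{-1}\right)^{2} = -4 + \left(4 - 1\right)^{2} = -4 + 3^{2} = -4 + 9 = 5$)
$f = 46$ ($f = 2 + 44 = 46$)
$D l + 30 f = 5 \cdot 8 + 30 \cdot 46 = 40 + 1380 = 1420$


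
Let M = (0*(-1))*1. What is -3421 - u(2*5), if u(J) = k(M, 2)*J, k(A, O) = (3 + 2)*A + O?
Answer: -3441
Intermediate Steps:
M = 0 (M = 0*1 = 0)
k(A, O) = O + 5*A (k(A, O) = 5*A + O = O + 5*A)
u(J) = 2*J (u(J) = (2 + 5*0)*J = (2 + 0)*J = 2*J)
-3421 - u(2*5) = -3421 - 2*2*5 = -3421 - 2*10 = -3421 - 1*20 = -3421 - 20 = -3441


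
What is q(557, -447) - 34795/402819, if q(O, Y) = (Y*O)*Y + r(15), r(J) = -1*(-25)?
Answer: 44831191930727/402819 ≈ 1.1129e+8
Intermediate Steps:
r(J) = 25
q(O, Y) = 25 + O*Y**2 (q(O, Y) = (Y*O)*Y + 25 = (O*Y)*Y + 25 = O*Y**2 + 25 = 25 + O*Y**2)
q(557, -447) - 34795/402819 = (25 + 557*(-447)**2) - 34795/402819 = (25 + 557*199809) - 34795*1/402819 = (25 + 111293613) - 34795/402819 = 111293638 - 34795/402819 = 44831191930727/402819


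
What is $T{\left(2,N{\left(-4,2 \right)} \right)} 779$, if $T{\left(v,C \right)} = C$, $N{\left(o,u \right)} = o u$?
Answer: $-6232$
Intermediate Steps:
$T{\left(2,N{\left(-4,2 \right)} \right)} 779 = \left(-4\right) 2 \cdot 779 = \left(-8\right) 779 = -6232$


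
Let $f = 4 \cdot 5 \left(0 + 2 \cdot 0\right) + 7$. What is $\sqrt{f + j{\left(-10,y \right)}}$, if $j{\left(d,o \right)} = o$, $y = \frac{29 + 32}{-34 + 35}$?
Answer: $2 \sqrt{17} \approx 8.2462$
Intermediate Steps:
$y = 61$ ($y = \frac{61}{1} = 61 \cdot 1 = 61$)
$f = 7$ ($f = 20 \left(0 + 0\right) + 7 = 20 \cdot 0 + 7 = 0 + 7 = 7$)
$\sqrt{f + j{\left(-10,y \right)}} = \sqrt{7 + 61} = \sqrt{68} = 2 \sqrt{17}$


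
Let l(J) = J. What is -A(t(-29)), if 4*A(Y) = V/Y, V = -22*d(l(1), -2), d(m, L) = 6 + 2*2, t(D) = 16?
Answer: 55/16 ≈ 3.4375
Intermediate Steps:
d(m, L) = 10 (d(m, L) = 6 + 4 = 10)
V = -220 (V = -22*10 = -220)
A(Y) = -55/Y (A(Y) = (-220/Y)/4 = -55/Y)
-A(t(-29)) = -(-55)/16 = -1*(-55/16) = 55/16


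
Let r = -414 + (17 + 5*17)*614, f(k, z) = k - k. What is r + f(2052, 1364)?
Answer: 62214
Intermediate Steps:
f(k, z) = 0
r = 62214 (r = -414 + (17 + 85)*614 = -414 + 102*614 = -414 + 62628 = 62214)
r + f(2052, 1364) = 62214 + 0 = 62214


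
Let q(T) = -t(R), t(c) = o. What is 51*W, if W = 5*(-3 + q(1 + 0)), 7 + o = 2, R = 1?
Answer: 510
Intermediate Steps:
o = -5 (o = -7 + 2 = -5)
t(c) = -5
q(T) = 5 (q(T) = -1*(-5) = 5)
W = 10 (W = 5*(-3 + 5) = 5*2 = 10)
51*W = 51*10 = 510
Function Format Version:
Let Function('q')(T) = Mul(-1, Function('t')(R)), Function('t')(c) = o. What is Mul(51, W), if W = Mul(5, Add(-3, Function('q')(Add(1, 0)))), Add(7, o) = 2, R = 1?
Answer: 510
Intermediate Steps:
o = -5 (o = Add(-7, 2) = -5)
Function('t')(c) = -5
Function('q')(T) = 5 (Function('q')(T) = Mul(-1, -5) = 5)
W = 10 (W = Mul(5, Add(-3, 5)) = Mul(5, 2) = 10)
Mul(51, W) = Mul(51, 10) = 510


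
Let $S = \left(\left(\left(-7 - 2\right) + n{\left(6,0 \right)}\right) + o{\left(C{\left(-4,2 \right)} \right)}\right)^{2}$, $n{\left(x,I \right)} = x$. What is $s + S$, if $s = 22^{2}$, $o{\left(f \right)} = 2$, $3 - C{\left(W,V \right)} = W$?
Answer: $485$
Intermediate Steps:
$C{\left(W,V \right)} = 3 - W$
$s = 484$
$S = 1$ ($S = \left(\left(\left(-7 - 2\right) + 6\right) + 2\right)^{2} = \left(\left(-9 + 6\right) + 2\right)^{2} = \left(-3 + 2\right)^{2} = \left(-1\right)^{2} = 1$)
$s + S = 484 + 1 = 485$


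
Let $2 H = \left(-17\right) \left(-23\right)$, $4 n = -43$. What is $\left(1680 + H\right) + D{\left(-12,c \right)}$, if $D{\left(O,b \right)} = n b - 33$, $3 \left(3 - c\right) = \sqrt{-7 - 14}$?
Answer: $\frac{7241}{4} + \frac{43 i \sqrt{21}}{12} \approx 1810.3 + 16.421 i$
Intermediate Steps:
$n = - \frac{43}{4}$ ($n = \frac{1}{4} \left(-43\right) = - \frac{43}{4} \approx -10.75$)
$c = 3 - \frac{i \sqrt{21}}{3}$ ($c = 3 - \frac{\sqrt{-7 - 14}}{3} = 3 - \frac{\sqrt{-21}}{3} = 3 - \frac{i \sqrt{21}}{3} \approx 3.0 - 1.5275 i$)
$D{\left(O,b \right)} = -33 - \frac{43 b}{4}$ ($D{\left(O,b \right)} = - \frac{43 b}{4} - 33 = -33 - \frac{43 b}{4}$)
$H = \frac{391}{2}$ ($H = \frac{\left(-17\right) \left(-23\right)}{2} = \frac{1}{2} \cdot 391 = \frac{391}{2} \approx 195.5$)
$\left(1680 + H\right) + D{\left(-12,c \right)} = \left(1680 + \frac{391}{2}\right) - \left(33 + \frac{43 \left(3 - \frac{i \sqrt{21}}{3}\right)}{4}\right) = \frac{3751}{2} - \left(\frac{261}{4} - \frac{43 i \sqrt{21}}{12}\right) = \frac{7241}{4} + \frac{43 i \sqrt{21}}{12}$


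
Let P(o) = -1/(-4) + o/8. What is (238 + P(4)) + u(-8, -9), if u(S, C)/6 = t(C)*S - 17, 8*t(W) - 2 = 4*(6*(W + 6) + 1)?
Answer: 2131/4 ≈ 532.75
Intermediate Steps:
t(W) = 75/4 + 3*W (t(W) = 1/4 + (4*(6*(W + 6) + 1))/8 = 1/4 + (4*(6*(6 + W) + 1))/8 = 1/4 + (4*((36 + 6*W) + 1))/8 = 1/4 + (4*(37 + 6*W))/8 = 1/4 + (148 + 24*W)/8 = 1/4 + (37/2 + 3*W) = 75/4 + 3*W)
P(o) = 1/4 + o/8 (P(o) = -1*(-1/4) + o*(1/8) = 1/4 + o/8)
u(S, C) = -102 + 6*S*(75/4 + 3*C) (u(S, C) = 6*((75/4 + 3*C)*S - 17) = 6*(S*(75/4 + 3*C) - 17) = 6*(-17 + S*(75/4 + 3*C)) = -102 + 6*S*(75/4 + 3*C))
(238 + P(4)) + u(-8, -9) = (238 + (1/4 + (1/8)*4)) + (-102 + (9/2)*(-8)*(25 + 4*(-9))) = (238 + (1/4 + 1/2)) + (-102 + (9/2)*(-8)*(25 - 36)) = (238 + 3/4) + (-102 + (9/2)*(-8)*(-11)) = 955/4 + (-102 + 396) = 955/4 + 294 = 2131/4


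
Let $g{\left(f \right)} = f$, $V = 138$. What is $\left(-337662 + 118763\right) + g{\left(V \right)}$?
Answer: $-218761$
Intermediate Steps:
$\left(-337662 + 118763\right) + g{\left(V \right)} = \left(-337662 + 118763\right) + 138 = -218899 + 138 = -218761$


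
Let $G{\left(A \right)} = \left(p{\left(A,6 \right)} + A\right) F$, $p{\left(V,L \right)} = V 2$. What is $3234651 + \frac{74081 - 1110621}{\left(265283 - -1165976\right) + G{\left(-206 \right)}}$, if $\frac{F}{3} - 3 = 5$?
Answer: $\frac{4581645975437}{1416427} \approx 3.2347 \cdot 10^{6}$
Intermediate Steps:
$p{\left(V,L \right)} = 2 V$
$F = 24$ ($F = 9 + 3 \cdot 5 = 9 + 15 = 24$)
$G{\left(A \right)} = 72 A$ ($G{\left(A \right)} = \left(2 A + A\right) 24 = 3 A 24 = 72 A$)
$3234651 + \frac{74081 - 1110621}{\left(265283 - -1165976\right) + G{\left(-206 \right)}} = 3234651 + \frac{74081 - 1110621}{\left(265283 - -1165976\right) + 72 \left(-206\right)} = 3234651 - \frac{1036540}{\left(265283 + 1165976\right) - 14832} = 3234651 - \frac{1036540}{1431259 - 14832} = 3234651 - \frac{1036540}{1416427} = \frac{4581645975437}{1416427}$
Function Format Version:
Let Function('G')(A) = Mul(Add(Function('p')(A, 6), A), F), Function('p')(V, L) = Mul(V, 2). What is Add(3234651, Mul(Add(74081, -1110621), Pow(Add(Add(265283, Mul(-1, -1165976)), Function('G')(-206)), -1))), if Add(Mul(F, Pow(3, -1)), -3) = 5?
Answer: Rational(4581645975437, 1416427) ≈ 3.2347e+6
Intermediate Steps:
Function('p')(V, L) = Mul(2, V)
F = 24 (F = Add(9, Mul(3, 5)) = Add(9, 15) = 24)
Function('G')(A) = Mul(72, A) (Function('G')(A) = Mul(Add(Mul(2, A), A), 24) = Mul(Mul(3, A), 24) = Mul(72, A))
Add(3234651, Mul(Add(74081, -1110621), Pow(Add(Add(265283, Mul(-1, -1165976)), Function('G')(-206)), -1))) = Add(3234651, Mul(Add(74081, -1110621), Pow(Add(Add(265283, Mul(-1, -1165976)), Mul(72, -206)), -1))) = Add(3234651, Mul(-1036540, Pow(Add(Add(265283, 1165976), -14832), -1))) = Add(3234651, Mul(-1036540, Pow(Add(1431259, -14832), -1))) = Add(3234651, Mul(-1036540, Pow(1416427, -1))) = Add(3234651, Mul(-1036540, Rational(1, 1416427))) = Add(3234651, Rational(-1036540, 1416427)) = Rational(4581645975437, 1416427)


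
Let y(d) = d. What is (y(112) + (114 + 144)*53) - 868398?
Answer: -854612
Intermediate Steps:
(y(112) + (114 + 144)*53) - 868398 = (112 + (114 + 144)*53) - 868398 = (112 + 258*53) - 868398 = (112 + 13674) - 868398 = 13786 - 868398 = -854612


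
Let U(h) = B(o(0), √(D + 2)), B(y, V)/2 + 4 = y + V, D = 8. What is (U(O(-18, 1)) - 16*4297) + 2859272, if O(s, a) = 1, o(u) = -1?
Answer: 2790510 + 2*√10 ≈ 2.7905e+6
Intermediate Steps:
B(y, V) = -8 + 2*V + 2*y (B(y, V) = -8 + 2*(y + V) = -8 + 2*(V + y) = -8 + (2*V + 2*y) = -8 + 2*V + 2*y)
U(h) = -10 + 2*√10 (U(h) = -8 + 2*√(8 + 2) + 2*(-1) = -8 + 2*√10 - 2 = -10 + 2*√10)
(U(O(-18, 1)) - 16*4297) + 2859272 = ((-10 + 2*√10) - 16*4297) + 2859272 = ((-10 + 2*√10) - 68752) + 2859272 = (-68762 + 2*√10) + 2859272 = 2790510 + 2*√10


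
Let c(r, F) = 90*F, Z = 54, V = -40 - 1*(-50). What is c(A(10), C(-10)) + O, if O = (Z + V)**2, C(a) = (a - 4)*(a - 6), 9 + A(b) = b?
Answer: 24256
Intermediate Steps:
A(b) = -9 + b
V = 10 (V = -40 + 50 = 10)
C(a) = (-6 + a)*(-4 + a) (C(a) = (-4 + a)*(-6 + a) = (-6 + a)*(-4 + a))
O = 4096 (O = (54 + 10)**2 = 64**2 = 4096)
c(A(10), C(-10)) + O = 90*(24 + (-10)**2 - 10*(-10)) + 4096 = 90*(24 + 100 + 100) + 4096 = 90*224 + 4096 = 20160 + 4096 = 24256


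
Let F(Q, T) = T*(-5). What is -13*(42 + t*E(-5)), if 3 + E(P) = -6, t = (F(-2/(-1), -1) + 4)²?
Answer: 8931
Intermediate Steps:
F(Q, T) = -5*T
t = 81 (t = (-5*(-1) + 4)² = (5 + 4)² = 9² = 81)
E(P) = -9 (E(P) = -3 - 6 = -9)
-13*(42 + t*E(-5)) = -13*(42 + 81*(-9)) = -13*(42 - 729) = -13*(-687) = 8931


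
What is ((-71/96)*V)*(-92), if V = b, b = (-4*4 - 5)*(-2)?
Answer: 11431/4 ≈ 2857.8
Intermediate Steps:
b = 42 (b = (-16 - 5)*(-2) = -21*(-2) = 42)
V = 42
((-71/96)*V)*(-92) = (-71/96*42)*(-92) = (-71*1/96*42)*(-92) = -71/96*42*(-92) = -497/16*(-92) = 11431/4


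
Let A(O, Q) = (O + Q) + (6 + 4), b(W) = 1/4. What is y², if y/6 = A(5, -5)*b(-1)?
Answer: 225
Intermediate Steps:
b(W) = ¼
A(O, Q) = 10 + O + Q (A(O, Q) = (O + Q) + 10 = 10 + O + Q)
y = 15 (y = 6*((10 + 5 - 5)*(¼)) = 6*(10*(¼)) = 6*(5/2) = 15)
y² = 15² = 225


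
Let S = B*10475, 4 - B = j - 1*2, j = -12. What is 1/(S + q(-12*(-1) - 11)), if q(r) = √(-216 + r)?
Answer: 37710/7110220543 - I*√215/35551102715 ≈ 5.3036e-6 - 4.1245e-10*I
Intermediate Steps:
B = 18 (B = 4 - (-12 - 1*2) = 4 - (-12 - 2) = 4 - 1*(-14) = 4 + 14 = 18)
S = 188550 (S = 18*10475 = 188550)
1/(S + q(-12*(-1) - 11)) = 1/(188550 + √(-216 + (-12*(-1) - 11))) = 1/(188550 + √(-216 + (12 - 11))) = 1/(188550 + √(-216 + 1)) = 1/(188550 + √(-215)) = 1/(188550 + I*√215)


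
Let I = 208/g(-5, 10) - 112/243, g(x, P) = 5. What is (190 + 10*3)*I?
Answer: 2199296/243 ≈ 9050.6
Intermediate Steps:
I = 49984/1215 (I = 208/5 - 112/243 = 49984/1215 ≈ 41.139)
(190 + 10*3)*I = (190 + 10*3)*(49984/1215) = (190 + 30)*(49984/1215) = 220*(49984/1215) = 2199296/243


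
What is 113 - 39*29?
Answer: -1018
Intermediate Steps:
113 - 39*29 = 113 - 1131 = -1018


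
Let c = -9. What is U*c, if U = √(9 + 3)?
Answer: -18*√3 ≈ -31.177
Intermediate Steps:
U = 2*√3 (U = √12 = 2*√3 ≈ 3.4641)
U*c = (2*√3)*(-9) = -18*√3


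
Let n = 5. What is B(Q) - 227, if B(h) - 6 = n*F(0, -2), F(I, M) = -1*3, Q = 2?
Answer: -236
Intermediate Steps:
F(I, M) = -3
B(h) = -9 (B(h) = 6 + 5*(-3) = 6 - 15 = -9)
B(Q) - 227 = -9 - 227 = -236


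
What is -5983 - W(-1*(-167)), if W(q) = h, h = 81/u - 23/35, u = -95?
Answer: -3977691/665 ≈ -5981.5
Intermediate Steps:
h = -1004/665 (h = 81/(-95) - 23/35 = 81*(-1/95) - 23*1/35 = -81/95 - 23/35 = -1004/665 ≈ -1.5098)
W(q) = -1004/665
-5983 - W(-1*(-167)) = -5983 - 1*(-1004/665) = -5983 + 1004/665 = -3977691/665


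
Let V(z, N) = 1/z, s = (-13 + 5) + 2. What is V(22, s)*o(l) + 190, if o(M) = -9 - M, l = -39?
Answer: 2105/11 ≈ 191.36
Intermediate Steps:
s = -6 (s = -8 + 2 = -6)
V(22, s)*o(l) + 190 = (-9 - 1*(-39))/22 + 190 = (-9 + 39)/22 + 190 = (1/22)*30 + 190 = 15/11 + 190 = 2105/11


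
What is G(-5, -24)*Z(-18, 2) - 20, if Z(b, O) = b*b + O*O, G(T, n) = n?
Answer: -7892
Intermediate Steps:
Z(b, O) = O**2 + b**2 (Z(b, O) = b**2 + O**2 = O**2 + b**2)
G(-5, -24)*Z(-18, 2) - 20 = -24*(2**2 + (-18)**2) - 20 = -24*(4 + 324) - 20 = -24*328 - 20 = -7872 - 20 = -7892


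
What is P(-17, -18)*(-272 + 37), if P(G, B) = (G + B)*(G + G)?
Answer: -279650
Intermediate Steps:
P(G, B) = 2*G*(B + G) (P(G, B) = (B + G)*(2*G) = 2*G*(B + G))
P(-17, -18)*(-272 + 37) = (2*(-17)*(-18 - 17))*(-272 + 37) = (2*(-17)*(-35))*(-235) = 1190*(-235) = -279650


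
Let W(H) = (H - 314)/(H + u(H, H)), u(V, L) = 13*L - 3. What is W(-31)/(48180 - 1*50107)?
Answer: -15/36613 ≈ -0.00040969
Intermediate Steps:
u(V, L) = -3 + 13*L
W(H) = (-314 + H)/(-3 + 14*H) (W(H) = (H - 314)/(H + (-3 + 13*H)) = (-314 + H)/(-3 + 14*H))
W(-31)/(48180 - 1*50107) = ((-314 - 31)/(-3 + 14*(-31)))/(48180 - 1*50107) = (-345/(-3 - 434))/(48180 - 50107) = (-345/(-437))/(-1927) = -1/437*(-345)*(-1/1927) = (15/19)*(-1/1927) = -15/36613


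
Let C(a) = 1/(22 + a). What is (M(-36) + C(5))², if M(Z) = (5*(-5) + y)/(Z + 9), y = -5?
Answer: 961/729 ≈ 1.3182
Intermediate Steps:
M(Z) = -30/(9 + Z) (M(Z) = (5*(-5) - 5)/(Z + 9) = (-25 - 5)/(9 + Z) = -30/(9 + Z))
(M(-36) + C(5))² = (-30/(9 - 36) + 1/(22 + 5))² = (-30/(-27) + 1/27)² = (-30*(-1/27) + 1/27)² = (10/9 + 1/27)² = (31/27)² = 961/729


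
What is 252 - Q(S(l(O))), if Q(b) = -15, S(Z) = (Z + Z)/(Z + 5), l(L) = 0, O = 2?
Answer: 267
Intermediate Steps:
S(Z) = 2*Z/(5 + Z) (S(Z) = (2*Z)/(5 + Z) = 2*Z/(5 + Z))
252 - Q(S(l(O))) = 252 - 1*(-15) = 252 + 15 = 267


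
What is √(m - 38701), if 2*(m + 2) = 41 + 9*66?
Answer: I*√153542/2 ≈ 195.92*I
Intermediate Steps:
m = 631/2 (m = -2 + (41 + 9*66)/2 = -2 + (41 + 594)/2 = -2 + (½)*635 = -2 + 635/2 = 631/2 ≈ 315.50)
√(m - 38701) = √(631/2 - 38701) = √(-76771/2) = I*√153542/2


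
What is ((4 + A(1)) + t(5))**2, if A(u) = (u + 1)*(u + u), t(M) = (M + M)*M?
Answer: 3364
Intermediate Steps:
t(M) = 2*M**2 (t(M) = (2*M)*M = 2*M**2)
A(u) = 2*u*(1 + u) (A(u) = (1 + u)*(2*u) = 2*u*(1 + u))
((4 + A(1)) + t(5))**2 = ((4 + 2*1*(1 + 1)) + 2*5**2)**2 = ((4 + 2*1*2) + 2*25)**2 = ((4 + 4) + 50)**2 = (8 + 50)**2 = 58**2 = 3364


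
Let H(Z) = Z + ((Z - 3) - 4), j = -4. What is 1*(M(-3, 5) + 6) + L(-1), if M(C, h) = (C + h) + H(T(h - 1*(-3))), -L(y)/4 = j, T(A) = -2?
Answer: 13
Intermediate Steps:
H(Z) = -7 + 2*Z (H(Z) = Z + ((-3 + Z) - 4) = Z + (-7 + Z) = -7 + 2*Z)
L(y) = 16 (L(y) = -4*(-4) = 16)
M(C, h) = -11 + C + h (M(C, h) = (C + h) + (-7 + 2*(-2)) = (C + h) + (-7 - 4) = (C + h) - 11 = -11 + C + h)
1*(M(-3, 5) + 6) + L(-1) = 1*((-11 - 3 + 5) + 6) + 16 = 1*(-9 + 6) + 16 = 1*(-3) + 16 = -3 + 16 = 13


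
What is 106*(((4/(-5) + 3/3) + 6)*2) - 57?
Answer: 6287/5 ≈ 1257.4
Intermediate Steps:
106*(((4/(-5) + 3/3) + 6)*2) - 57 = 106*(((4*(-⅕) + 3*(⅓)) + 6)*2) - 57 = 106*(((-⅘ + 1) + 6)*2) - 57 = 106*((⅕ + 6)*2) - 57 = 106*((31/5)*2) - 57 = 106*(62/5) - 57 = 6572/5 - 57 = 6287/5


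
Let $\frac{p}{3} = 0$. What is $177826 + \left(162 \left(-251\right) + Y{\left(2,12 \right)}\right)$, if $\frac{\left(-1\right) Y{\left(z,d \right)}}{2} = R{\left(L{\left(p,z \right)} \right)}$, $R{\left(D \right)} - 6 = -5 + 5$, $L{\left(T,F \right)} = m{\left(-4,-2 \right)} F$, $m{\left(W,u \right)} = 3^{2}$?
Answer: $137152$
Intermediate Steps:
$p = 0$ ($p = 3 \cdot 0 = 0$)
$m{\left(W,u \right)} = 9$
$L{\left(T,F \right)} = 9 F$
$R{\left(D \right)} = 6$ ($R{\left(D \right)} = 6 + \left(-5 + 5\right) = 6 + 0 = 6$)
$Y{\left(z,d \right)} = -12$ ($Y{\left(z,d \right)} = \left(-2\right) 6 = -12$)
$177826 + \left(162 \left(-251\right) + Y{\left(2,12 \right)}\right) = 177826 + \left(162 \left(-251\right) - 12\right) = 177826 - 40674 = 137152$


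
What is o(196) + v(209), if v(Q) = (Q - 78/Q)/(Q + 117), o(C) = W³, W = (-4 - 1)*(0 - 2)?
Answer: 68177603/68134 ≈ 1000.6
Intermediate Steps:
W = 10 (W = -5*(-2) = 10)
o(C) = 1000 (o(C) = 10³ = 1000)
v(Q) = (Q - 78/Q)/(117 + Q)
o(196) + v(209) = 1000 + (-78 + 209²)/(209*(117 + 209)) = 1000 + (1/209)*(-78 + 43681)/326 = 1000 + (1/209)*(1/326)*43603 = 1000 + 43603/68134 = 68177603/68134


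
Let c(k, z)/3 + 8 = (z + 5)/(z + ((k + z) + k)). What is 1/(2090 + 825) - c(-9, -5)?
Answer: 69961/2915 ≈ 24.000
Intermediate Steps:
c(k, z) = -24 + 3*(5 + z)/(2*k + 2*z) (c(k, z) = -24 + 3*((z + 5)/(z + ((k + z) + k))) = -24 + 3*((5 + z)/(z + (z + 2*k))) = -24 + 3*((5 + z)/(2*k + 2*z)) = -24 + 3*(5 + z)/(2*k + 2*z))
1/(2090 + 825) - c(-9, -5) = 1/(2090 + 825) - 3*(5 - 16*(-9) - 15*(-5))/(2*(-9 - 5)) = 1/2915 - 3*(5 + 144 + 75)/(2*(-14)) = 1/2915 - 3*(-1)*224/(2*14) = 1/2915 - 1*(-24) = 1/2915 + 24 = 69961/2915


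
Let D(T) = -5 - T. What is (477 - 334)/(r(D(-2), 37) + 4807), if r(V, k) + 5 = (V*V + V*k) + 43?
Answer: 143/4743 ≈ 0.030150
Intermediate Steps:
r(V, k) = 38 + V**2 + V*k (r(V, k) = -5 + ((V*V + V*k) + 43) = -5 + ((V**2 + V*k) + 43) = -5 + (43 + V**2 + V*k) = 38 + V**2 + V*k)
(477 - 334)/(r(D(-2), 37) + 4807) = (477 - 334)/((38 + (-5 - 1*(-2))**2 + (-5 - 1*(-2))*37) + 4807) = 143/((38 + (-5 + 2)**2 + (-5 + 2)*37) + 4807) = 143/((38 + (-3)**2 - 3*37) + 4807) = 143/((38 + 9 - 111) + 4807) = 143/(-64 + 4807) = 143/4743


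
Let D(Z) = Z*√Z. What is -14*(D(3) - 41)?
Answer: 574 - 42*√3 ≈ 501.25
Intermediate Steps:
D(Z) = Z^(3/2)
-14*(D(3) - 41) = -14*(3^(3/2) - 41) = -14*(3*√3 - 41) = -14*(-41 + 3*√3) = 574 - 42*√3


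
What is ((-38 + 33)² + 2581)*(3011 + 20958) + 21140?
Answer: 62484354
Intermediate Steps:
((-38 + 33)² + 2581)*(3011 + 20958) + 21140 = ((-5)² + 2581)*23969 + 21140 = (25 + 2581)*23969 + 21140 = 2606*23969 + 21140 = 62463214 + 21140 = 62484354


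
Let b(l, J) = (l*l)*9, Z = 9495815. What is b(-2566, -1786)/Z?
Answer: 59259204/9495815 ≈ 6.2406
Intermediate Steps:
b(l, J) = 9*l**2 (b(l, J) = l**2*9 = 9*l**2)
b(-2566, -1786)/Z = (9*(-2566)**2)/9495815 = (9*6584356)*(1/9495815) = 59259204*(1/9495815) = 59259204/9495815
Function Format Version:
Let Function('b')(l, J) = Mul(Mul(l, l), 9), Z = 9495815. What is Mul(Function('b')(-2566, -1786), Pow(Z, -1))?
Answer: Rational(59259204, 9495815) ≈ 6.2406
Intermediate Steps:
Function('b')(l, J) = Mul(9, Pow(l, 2)) (Function('b')(l, J) = Mul(Pow(l, 2), 9) = Mul(9, Pow(l, 2)))
Mul(Function('b')(-2566, -1786), Pow(Z, -1)) = Mul(Mul(9, Pow(-2566, 2)), Pow(9495815, -1)) = Mul(Mul(9, 6584356), Rational(1, 9495815)) = Mul(59259204, Rational(1, 9495815)) = Rational(59259204, 9495815)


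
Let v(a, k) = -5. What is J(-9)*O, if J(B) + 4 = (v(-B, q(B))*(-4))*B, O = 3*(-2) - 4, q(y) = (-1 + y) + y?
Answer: 1840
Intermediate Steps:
q(y) = -1 + 2*y
O = -10 (O = -6 - 4 = -10)
J(B) = -4 + 20*B (J(B) = -4 + (-5*(-4))*B = -4 + 20*B)
J(-9)*O = (-4 + 20*(-9))*(-10) = (-4 - 180)*(-10) = -184*(-10) = 1840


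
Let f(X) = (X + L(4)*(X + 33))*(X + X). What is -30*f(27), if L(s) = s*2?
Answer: -821340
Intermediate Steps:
L(s) = 2*s
f(X) = 2*X*(264 + 9*X) (f(X) = (X + (2*4)*(X + 33))*(X + X) = (X + 8*(33 + X))*(2*X) = (X + (264 + 8*X))*(2*X) = (264 + 9*X)*(2*X) = 2*X*(264 + 9*X))
-30*f(27) = -180*27*(88 + 3*27) = -180*27*(88 + 81) = -180*27*169 = -30*27378 = -821340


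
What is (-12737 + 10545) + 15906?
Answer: 13714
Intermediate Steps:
(-12737 + 10545) + 15906 = -2192 + 15906 = 13714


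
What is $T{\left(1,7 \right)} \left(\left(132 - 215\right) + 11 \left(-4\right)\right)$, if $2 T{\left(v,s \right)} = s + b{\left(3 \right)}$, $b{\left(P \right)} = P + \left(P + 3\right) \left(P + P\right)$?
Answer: $-2921$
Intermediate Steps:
$b{\left(P \right)} = P + 2 P \left(3 + P\right)$ ($b{\left(P \right)} = P + \left(3 + P\right) 2 P = P + 2 P \left(3 + P\right)$)
$T{\left(v,s \right)} = \frac{39}{2} + \frac{s}{2}$ ($T{\left(v,s \right)} = \frac{s + 3 \left(7 + 2 \cdot 3\right)}{2} = \frac{s + 3 \left(7 + 6\right)}{2} = \frac{s + 3 \cdot 13}{2} = \frac{s + 39}{2} = \frac{39 + s}{2} = \frac{39}{2} + \frac{s}{2}$)
$T{\left(1,7 \right)} \left(\left(132 - 215\right) + 11 \left(-4\right)\right) = \left(\frac{39}{2} + \frac{1}{2} \cdot 7\right) \left(\left(132 - 215\right) + 11 \left(-4\right)\right) = \left(\frac{39}{2} + \frac{7}{2}\right) \left(\left(132 - 215\right) - 44\right) = 23 \left(-83 - 44\right) = 23 \left(-127\right) = -2921$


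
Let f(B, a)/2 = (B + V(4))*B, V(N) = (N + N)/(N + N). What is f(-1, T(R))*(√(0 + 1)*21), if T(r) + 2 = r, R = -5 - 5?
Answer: 0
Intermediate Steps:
R = -10
T(r) = -2 + r
V(N) = 1 (V(N) = (2*N)/((2*N)) = (2*N)*(1/(2*N)) = 1)
f(B, a) = 2*B*(1 + B) (f(B, a) = 2*((B + 1)*B) = 2*((1 + B)*B) = 2*(B*(1 + B)) = 2*B*(1 + B))
f(-1, T(R))*(√(0 + 1)*21) = (2*(-1)*(1 - 1))*(√(0 + 1)*21) = (2*(-1)*0)*(√1*21) = 0*(1*21) = 0*21 = 0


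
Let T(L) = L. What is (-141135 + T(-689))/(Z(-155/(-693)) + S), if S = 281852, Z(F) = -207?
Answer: -141824/281645 ≈ -0.50356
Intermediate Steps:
(-141135 + T(-689))/(Z(-155/(-693)) + S) = (-141135 - 689)/(-207 + 281852) = -141824/281645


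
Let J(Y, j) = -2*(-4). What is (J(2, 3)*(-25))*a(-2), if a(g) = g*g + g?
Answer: -400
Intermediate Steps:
a(g) = g + g² (a(g) = g² + g = g + g²)
J(Y, j) = 8
(J(2, 3)*(-25))*a(-2) = (8*(-25))*(-2*(1 - 2)) = -(-400)*(-1) = -200*2 = -400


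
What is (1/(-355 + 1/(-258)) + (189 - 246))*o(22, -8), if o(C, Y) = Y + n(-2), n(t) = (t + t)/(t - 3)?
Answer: 37590804/91591 ≈ 410.42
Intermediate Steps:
n(t) = 2*t/(-3 + t) (n(t) = (2*t)/(-3 + t) = 2*t/(-3 + t))
o(C, Y) = ⅘ + Y (o(C, Y) = Y + 2*(-2)/(-3 - 2) = Y + 2*(-2)/(-5) = Y + 2*(-2)*(-⅕) = Y + ⅘ = ⅘ + Y)
(1/(-355 + 1/(-258)) + (189 - 246))*o(22, -8) = (1/(-355 + 1/(-258)) + (189 - 246))*(⅘ - 8) = (1/(-355 - 1/258) - 57)*(-36/5) = (1/(-91591/258) - 57)*(-36/5) = (-258/91591 - 57)*(-36/5) = -5220945/91591*(-36/5) = 37590804/91591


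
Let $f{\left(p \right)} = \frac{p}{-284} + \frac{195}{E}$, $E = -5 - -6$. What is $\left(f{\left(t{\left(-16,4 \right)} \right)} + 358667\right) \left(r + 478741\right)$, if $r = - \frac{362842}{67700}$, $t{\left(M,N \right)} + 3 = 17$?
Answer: $\frac{825791087883949313}{4806700} \approx 1.718 \cdot 10^{11}$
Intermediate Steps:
$t{\left(M,N \right)} = 14$ ($t{\left(M,N \right)} = -3 + 17 = 14$)
$r = - \frac{181421}{33850}$ ($r = \left(-362842\right) \frac{1}{67700} = - \frac{181421}{33850} \approx -5.3596$)
$E = 1$ ($E = -5 + 6 = 1$)
$f{\left(p \right)} = 195 - \frac{p}{284}$ ($f{\left(p \right)} = \frac{p}{-284} + \frac{195}{1} = p \left(- \frac{1}{284}\right) + 195 \cdot 1 = - \frac{p}{284} + 195 = 195 - \frac{p}{284}$)
$\left(f{\left(t{\left(-16,4 \right)} \right)} + 358667\right) \left(r + 478741\right) = \left(\left(195 - \frac{7}{142}\right) + 358667\right) \left(- \frac{181421}{33850} + 478741\right) = \left(\left(195 - \frac{7}{142}\right) + 358667\right) \frac{16205201429}{33850} = \left(\frac{27683}{142} + 358667\right) \frac{16205201429}{33850} = \frac{50958397}{142} \cdot \frac{16205201429}{33850} = \frac{825791087883949313}{4806700}$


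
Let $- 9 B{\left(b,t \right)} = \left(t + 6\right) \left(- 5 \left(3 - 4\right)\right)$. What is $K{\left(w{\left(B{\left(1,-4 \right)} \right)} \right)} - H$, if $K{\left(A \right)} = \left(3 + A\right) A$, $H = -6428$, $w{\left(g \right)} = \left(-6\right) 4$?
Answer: $6932$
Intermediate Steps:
$B{\left(b,t \right)} = - \frac{10}{3} - \frac{5 t}{9}$ ($B{\left(b,t \right)} = - \frac{\left(t + 6\right) \left(- 5 \left(3 - 4\right)\right)}{9} = - \frac{\left(6 + t\right) \left(\left(-5\right) \left(-1\right)\right)}{9} = - \frac{\left(6 + t\right) 5}{9} = - \frac{30 + 5 t}{9} = - \frac{10}{3} - \frac{5 t}{9}$)
$w{\left(g \right)} = -24$
$K{\left(A \right)} = A \left(3 + A\right)$
$K{\left(w{\left(B{\left(1,-4 \right)} \right)} \right)} - H = - 24 \left(3 - 24\right) - -6428 = \left(-24\right) \left(-21\right) + 6428 = 504 + 6428 = 6932$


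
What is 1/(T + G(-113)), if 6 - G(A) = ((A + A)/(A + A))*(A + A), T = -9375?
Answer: -1/9143 ≈ -0.00010937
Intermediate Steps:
G(A) = 6 - 2*A (G(A) = 6 - (A + A)/(A + A)*(A + A) = 6 - (2*A)/((2*A))*2*A = 6 - (2*A)*(1/(2*A))*2*A = 6 - 2*A)
1/(T + G(-113)) = 1/(-9375 + (6 - 2*(-113))) = 1/(-9375 + (6 + 226)) = 1/(-9375 + 232) = 1/(-9143) = -1/9143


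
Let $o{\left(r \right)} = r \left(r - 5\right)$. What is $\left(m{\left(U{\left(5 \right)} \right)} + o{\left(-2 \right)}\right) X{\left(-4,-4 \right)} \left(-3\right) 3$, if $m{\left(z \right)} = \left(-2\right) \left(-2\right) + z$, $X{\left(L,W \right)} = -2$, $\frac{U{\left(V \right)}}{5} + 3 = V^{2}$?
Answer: $2304$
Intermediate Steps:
$U{\left(V \right)} = -15 + 5 V^{2}$
$m{\left(z \right)} = 4 + z$
$o{\left(r \right)} = r \left(-5 + r\right)$
$\left(m{\left(U{\left(5 \right)} \right)} + o{\left(-2 \right)}\right) X{\left(-4,-4 \right)} \left(-3\right) 3 = \left(\left(4 - \left(15 - 5 \cdot 5^{2}\right)\right) - 2 \left(-5 - 2\right)\right) \left(-2\right) \left(-3\right) 3 = \left(\left(4 + \left(-15 + 5 \cdot 25\right)\right) - -14\right) 6 \cdot 3 = \left(\left(4 + \left(-15 + 125\right)\right) + 14\right) 18 = \left(\left(4 + 110\right) + 14\right) 18 = \left(114 + 14\right) 18 = 128 \cdot 18 = 2304$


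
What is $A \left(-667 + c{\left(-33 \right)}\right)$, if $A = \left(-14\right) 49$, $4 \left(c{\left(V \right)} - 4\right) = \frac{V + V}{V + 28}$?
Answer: $\frac{2262771}{5} \approx 4.5255 \cdot 10^{5}$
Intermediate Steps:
$c{\left(V \right)} = 4 + \frac{V}{2 \left(28 + V\right)}$ ($c{\left(V \right)} = 4 + \frac{\left(V + V\right) \frac{1}{V + 28}}{4} = 4 + \frac{2 V \frac{1}{28 + V}}{4} = 4 + \frac{V}{2 \left(28 + V\right)}$)
$A = -686$
$A \left(-667 + c{\left(-33 \right)}\right) = - 686 \left(-667 + \frac{224 + 9 \left(-33\right)}{2 \left(28 - 33\right)}\right) = - 686 \left(-667 + \frac{224 - 297}{2 \left(-5\right)}\right) = - 686 \left(-667 + \frac{1}{2} \left(- \frac{1}{5}\right) \left(-73\right)\right) = - 686 \left(-667 + \frac{73}{10}\right) = \left(-686\right) \left(- \frac{6597}{10}\right) = \frac{2262771}{5}$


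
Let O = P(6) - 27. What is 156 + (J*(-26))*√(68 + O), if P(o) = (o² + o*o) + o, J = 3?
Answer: 156 - 78*√119 ≈ -694.88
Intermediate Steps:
P(o) = o + 2*o² (P(o) = (o² + o²) + o = 2*o² + o = o + 2*o²)
O = 51 (O = 6*(1 + 2*6) - 27 = 6*(1 + 12) - 27 = 6*13 - 27 = 78 - 27 = 51)
156 + (J*(-26))*√(68 + O) = 156 + (3*(-26))*√(68 + 51) = 156 - 78*√119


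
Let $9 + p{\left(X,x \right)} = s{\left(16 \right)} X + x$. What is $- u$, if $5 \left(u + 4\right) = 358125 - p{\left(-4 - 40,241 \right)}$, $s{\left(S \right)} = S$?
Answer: $- \frac{358577}{5} \approx -71715.0$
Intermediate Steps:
$p{\left(X,x \right)} = -9 + x + 16 X$ ($p{\left(X,x \right)} = -9 + \left(16 X + x\right) = -9 + \left(x + 16 X\right) = -9 + x + 16 X$)
$u = \frac{358577}{5}$ ($u = -4 + \frac{358125 - \left(-9 + 241 + 16 \left(-4 - 40\right)\right)}{5} = -4 + \frac{358125 - \left(-9 + 241 + 16 \left(-44\right)\right)}{5} = -4 + \frac{358125 - \left(-9 + 241 - 704\right)}{5} = -4 + \frac{358125 - -472}{5} = -4 + \frac{358125 + 472}{5} = -4 + \frac{1}{5} \cdot 358597 = -4 + \frac{358597}{5} = \frac{358577}{5} \approx 71715.0$)
$- u = \left(-1\right) \frac{358577}{5} = - \frac{358577}{5}$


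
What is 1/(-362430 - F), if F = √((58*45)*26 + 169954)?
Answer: -181215/65677633543 + √237814/131355267086 ≈ -2.7554e-6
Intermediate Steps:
F = √237814 (F = √(2610*26 + 169954) = √(67860 + 169954) = √237814 ≈ 487.66)
1/(-362430 - F) = 1/(-362430 - √237814)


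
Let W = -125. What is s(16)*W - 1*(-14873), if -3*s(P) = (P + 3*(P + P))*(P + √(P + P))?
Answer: 268619/3 + 56000*√2/3 ≈ 1.1594e+5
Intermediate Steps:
s(P) = -7*P*(P + √2*√P)/3 (s(P) = -(P + 3*(P + P))*(P + √(P + P))/3 = -(P + 3*(2*P))*(P + √(2*P))/3 = -(P + 6*P)*(P + √2*√P)/3 = -7*P*(P + √2*√P)/3)
s(16)*W - 1*(-14873) = (-7/3*16² - 7*√2*16^(3/2)/3)*(-125) - 1*(-14873) = (-7/3*256 - 7/3*√2*64)*(-125) + 14873 = (-1792/3 - 448*√2/3)*(-125) + 14873 = (224000/3 + 56000*√2/3) + 14873 = 268619/3 + 56000*√2/3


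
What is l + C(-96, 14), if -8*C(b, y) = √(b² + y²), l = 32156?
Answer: 32156 - √2353/4 ≈ 32144.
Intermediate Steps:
C(b, y) = -√(b² + y²)/8
l + C(-96, 14) = 32156 - √((-96)² + 14²)/8 = 32156 - √(9216 + 196)/8 = 32156 - √2353/4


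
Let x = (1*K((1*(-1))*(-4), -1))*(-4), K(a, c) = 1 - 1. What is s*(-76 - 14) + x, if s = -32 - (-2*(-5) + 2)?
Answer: 3960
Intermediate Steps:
K(a, c) = 0
s = -44 (s = -32 - (10 + 2) = -32 - 1*12 = -32 - 12 = -44)
x = 0 (x = (1*0)*(-4) = 0*(-4) = 0)
s*(-76 - 14) + x = -44*(-76 - 14) + 0 = -44*(-90) + 0 = 3960 + 0 = 3960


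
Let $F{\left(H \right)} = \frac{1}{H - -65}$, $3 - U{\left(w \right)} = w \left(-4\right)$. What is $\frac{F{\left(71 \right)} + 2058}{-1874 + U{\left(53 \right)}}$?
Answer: $- \frac{279889}{225624} \approx -1.2405$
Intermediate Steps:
$U{\left(w \right)} = 3 + 4 w$ ($U{\left(w \right)} = 3 - w \left(-4\right) = 3 - - 4 w = 3 + 4 w$)
$F{\left(H \right)} = \frac{1}{65 + H}$ ($F{\left(H \right)} = \frac{1}{H + 65} = \frac{1}{65 + H}$)
$\frac{F{\left(71 \right)} + 2058}{-1874 + U{\left(53 \right)}} = \frac{\frac{1}{65 + 71} + 2058}{-1874 + \left(3 + 4 \cdot 53\right)} = \frac{\frac{1}{136} + 2058}{-1874 + \left(3 + 212\right)} = \frac{\frac{1}{136} + 2058}{-1874 + 215} = \frac{279889}{136 \left(-1659\right)} = \frac{279889}{136} \left(- \frac{1}{1659}\right) = - \frac{279889}{225624}$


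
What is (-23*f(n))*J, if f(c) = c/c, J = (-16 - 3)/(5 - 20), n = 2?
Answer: -437/15 ≈ -29.133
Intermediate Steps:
J = 19/15 (J = -19/(-15) = -19*(-1/15) = 19/15 ≈ 1.2667)
f(c) = 1
(-23*f(n))*J = -23*1*(19/15) = -23*19/15 = -437/15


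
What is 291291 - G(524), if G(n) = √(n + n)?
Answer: 291291 - 2*√262 ≈ 2.9126e+5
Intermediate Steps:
G(n) = √2*√n (G(n) = √(2*n) = √2*√n)
291291 - G(524) = 291291 - √2*√524 = 291291 - √2*2*√131 = 291291 - 2*√262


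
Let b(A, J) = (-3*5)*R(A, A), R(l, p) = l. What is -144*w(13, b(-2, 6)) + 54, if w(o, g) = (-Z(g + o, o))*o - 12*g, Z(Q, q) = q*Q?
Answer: 1098342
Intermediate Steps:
Z(Q, q) = Q*q
b(A, J) = -15*A (b(A, J) = (-3*5)*A = -15*A)
w(o, g) = -12*g - o²*(g + o) (w(o, g) = (-(g + o)*o)*o - 12*g = (-o*(g + o))*o - 12*g = -o²*(g + o) - 12*g = -12*g - o²*(g + o))
-144*w(13, b(-2, 6)) + 54 = -144*(-(-180)*(-2) - 1*13²*(-15*(-2) + 13)) + 54 = -144*(-12*30 - 1*169*(30 + 13)) + 54 = -144*(-360 - 1*169*43) + 54 = -144*(-360 - 7267) + 54 = -144*(-7627) + 54 = 1098288 + 54 = 1098342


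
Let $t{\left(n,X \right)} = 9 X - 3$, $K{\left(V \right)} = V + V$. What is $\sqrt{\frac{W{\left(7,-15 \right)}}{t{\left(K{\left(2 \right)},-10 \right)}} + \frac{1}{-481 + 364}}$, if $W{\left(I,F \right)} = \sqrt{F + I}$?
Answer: $\frac{\sqrt{-12493 - 31434 i \sqrt{2}}}{1209} \approx 0.10734 - 0.14167 i$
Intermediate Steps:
$K{\left(V \right)} = 2 V$
$t{\left(n,X \right)} = -3 + 9 X$
$\sqrt{\frac{W{\left(7,-15 \right)}}{t{\left(K{\left(2 \right)},-10 \right)}} + \frac{1}{-481 + 364}} = \sqrt{\frac{\sqrt{-15 + 7}}{-3 + 9 \left(-10\right)} + \frac{1}{-481 + 364}} = \sqrt{\frac{\sqrt{-8}}{-3 - 90} + \frac{1}{-117}} = \sqrt{\frac{2 i \sqrt{2}}{-93} - \frac{1}{117}} = \sqrt{2 i \sqrt{2} \left(- \frac{1}{93}\right) - \frac{1}{117}} = \sqrt{- \frac{2 i \sqrt{2}}{93} - \frac{1}{117}} = \sqrt{- \frac{1}{117} - \frac{2 i \sqrt{2}}{93}}$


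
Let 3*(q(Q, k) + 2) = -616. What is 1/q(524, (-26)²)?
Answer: -3/622 ≈ -0.0048231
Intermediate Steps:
q(Q, k) = -622/3 (q(Q, k) = -2 + (⅓)*(-616) = -2 - 616/3 = -622/3)
1/q(524, (-26)²) = 1/(-622/3) = -3/622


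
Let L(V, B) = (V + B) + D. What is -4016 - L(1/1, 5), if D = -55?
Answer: -3967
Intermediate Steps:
L(V, B) = -55 + B + V (L(V, B) = (V + B) - 55 = (B + V) - 55 = -55 + B + V)
-4016 - L(1/1, 5) = -4016 - (-55 + 5 + 1/1) = -4016 - (-55 + 5 + 1) = -4016 - 1*(-49) = -4016 + 49 = -3967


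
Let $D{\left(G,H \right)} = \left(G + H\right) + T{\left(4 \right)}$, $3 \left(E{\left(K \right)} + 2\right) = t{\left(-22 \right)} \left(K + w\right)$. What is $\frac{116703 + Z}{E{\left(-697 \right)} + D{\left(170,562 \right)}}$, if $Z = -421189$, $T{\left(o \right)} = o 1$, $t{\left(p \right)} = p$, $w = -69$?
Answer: $- \frac{65247}{1361} \approx -47.94$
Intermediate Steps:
$T{\left(o \right)} = o$
$E{\left(K \right)} = 504 - \frac{22 K}{3}$ ($E{\left(K \right)} = -2 + \frac{\left(-22\right) \left(K - 69\right)}{3} = -2 + \frac{\left(-22\right) \left(-69 + K\right)}{3} = -2 + \frac{1518 - 22 K}{3} = -2 - \left(-506 + \frac{22 K}{3}\right) = 504 - \frac{22 K}{3}$)
$D{\left(G,H \right)} = 4 + G + H$ ($D{\left(G,H \right)} = \left(G + H\right) + 4 = 4 + G + H$)
$\frac{116703 + Z}{E{\left(-697 \right)} + D{\left(170,562 \right)}} = \frac{116703 - 421189}{\left(504 - - \frac{15334}{3}\right) + \left(4 + 170 + 562\right)} = - \frac{304486}{\left(504 + \frac{15334}{3}\right) + 736} = - \frac{304486}{\frac{16846}{3} + 736} = - \frac{304486}{\frac{19054}{3}} = \left(-304486\right) \frac{3}{19054} = - \frac{65247}{1361}$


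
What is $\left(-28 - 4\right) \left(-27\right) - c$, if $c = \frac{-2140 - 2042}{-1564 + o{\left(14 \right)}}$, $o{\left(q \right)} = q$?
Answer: $\frac{667509}{775} \approx 861.3$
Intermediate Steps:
$c = \frac{2091}{775}$ ($c = \frac{-2140 - 2042}{-1564 + 14} = - \frac{4182}{-1550} = \left(-4182\right) \left(- \frac{1}{1550}\right) = \frac{2091}{775} \approx 2.6981$)
$\left(-28 - 4\right) \left(-27\right) - c = \left(-28 - 4\right) \left(-27\right) - \frac{2091}{775} = \left(-32\right) \left(-27\right) - \frac{2091}{775} = 864 - \frac{2091}{775} = \frac{667509}{775}$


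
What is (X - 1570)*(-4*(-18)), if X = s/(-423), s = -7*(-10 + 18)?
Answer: -5312432/47 ≈ -1.1303e+5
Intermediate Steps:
s = -56 (s = -7*8 = -56)
X = 56/423 (X = -56/(-423) = -56*(-1/423) = 56/423 ≈ 0.13239)
(X - 1570)*(-4*(-18)) = (56/423 - 1570)*(-4*(-18)) = -664054/423*72 = -5312432/47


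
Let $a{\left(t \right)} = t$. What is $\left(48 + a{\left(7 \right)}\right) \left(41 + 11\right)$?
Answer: $2860$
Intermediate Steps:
$\left(48 + a{\left(7 \right)}\right) \left(41 + 11\right) = \left(48 + 7\right) \left(41 + 11\right) = 55 \cdot 52 = 2860$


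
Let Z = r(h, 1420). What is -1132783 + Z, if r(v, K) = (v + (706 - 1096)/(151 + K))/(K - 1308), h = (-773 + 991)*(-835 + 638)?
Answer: -49845725743/43988 ≈ -1.1332e+6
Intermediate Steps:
h = -42946 (h = 218*(-197) = -42946)
r(v, K) = (v - 390/(151 + K))/(-1308 + K)
Z = -16867139/43988 (Z = (390 - 151*(-42946) - 1*1420*(-42946))/(197508 - 1*1420² + 1157*1420) = (390 + 6484846 + 60983320)/(197508 - 1*2016400 + 1642940) = 67468556/(197508 - 2016400 + 1642940) = 67468556/(-175952) = -1/175952*67468556 = -16867139/43988 ≈ -383.45)
-1132783 + Z = -1132783 - 16867139/43988 = -49845725743/43988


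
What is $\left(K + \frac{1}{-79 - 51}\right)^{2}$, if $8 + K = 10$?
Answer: $\frac{67081}{16900} \approx 3.9693$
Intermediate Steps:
$K = 2$ ($K = -8 + 10 = 2$)
$\left(K + \frac{1}{-79 - 51}\right)^{2} = \left(2 + \frac{1}{-79 - 51}\right)^{2} = \left(2 + \frac{1}{-130}\right)^{2} = \left(2 - \frac{1}{130}\right)^{2} = \left(\frac{259}{130}\right)^{2} = \frac{67081}{16900}$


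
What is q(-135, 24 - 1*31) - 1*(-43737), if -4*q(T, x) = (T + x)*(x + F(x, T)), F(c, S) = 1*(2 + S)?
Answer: 38767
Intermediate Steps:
F(c, S) = 2 + S
q(T, x) = -(T + x)*(2 + T + x)/4 (q(T, x) = -(T + x)*(x + (2 + T))/4 = -(T + x)*(2 + T + x)/4)
q(-135, 24 - 1*31) - 1*(-43737) = (-(24 - 1*31)**2/4 - 1/4*(-135)*(24 - 1*31) - 1/4*(-135)*(2 - 135) - (24 - 1*31)*(2 - 135)/4) - 1*(-43737) = (-(24 - 31)**2/4 - 1/4*(-135)*(24 - 31) - 1/4*(-135)*(-133) - 1/4*(24 - 31)*(-133)) + 43737 = (-1/4*(-7)**2 - 1/4*(-135)*(-7) - 17955/4 - 1/4*(-7)*(-133)) + 43737 = (-1/4*49 - 945/4 - 17955/4 - 931/4) + 43737 = (-49/4 - 945/4 - 17955/4 - 931/4) + 43737 = -4970 + 43737 = 38767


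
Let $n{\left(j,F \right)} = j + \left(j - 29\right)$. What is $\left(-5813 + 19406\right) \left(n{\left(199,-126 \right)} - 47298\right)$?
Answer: $-637905897$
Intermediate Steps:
$n{\left(j,F \right)} = -29 + 2 j$ ($n{\left(j,F \right)} = j + \left(j - 29\right) = j + \left(-29 + j\right) = -29 + 2 j$)
$\left(-5813 + 19406\right) \left(n{\left(199,-126 \right)} - 47298\right) = \left(-5813 + 19406\right) \left(\left(-29 + 2 \cdot 199\right) - 47298\right) = 13593 \left(\left(-29 + 398\right) - 47298\right) = 13593 \left(369 - 47298\right) = 13593 \left(-46929\right) = -637905897$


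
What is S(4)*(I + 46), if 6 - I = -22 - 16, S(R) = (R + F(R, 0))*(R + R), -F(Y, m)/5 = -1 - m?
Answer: 6480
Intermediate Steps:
F(Y, m) = 5 + 5*m (F(Y, m) = -5*(-1 - m) = 5 + 5*m)
S(R) = 2*R*(5 + R) (S(R) = (R + (5 + 5*0))*(R + R) = (R + (5 + 0))*(2*R) = (R + 5)*(2*R) = (5 + R)*(2*R) = 2*R*(5 + R))
I = 44 (I = 6 - (-22 - 16) = 6 - 1*(-38) = 6 + 38 = 44)
S(4)*(I + 46) = (2*4*(5 + 4))*(44 + 46) = (2*4*9)*90 = 72*90 = 6480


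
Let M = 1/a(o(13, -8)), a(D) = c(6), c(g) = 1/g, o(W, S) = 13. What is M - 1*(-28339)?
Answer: 28345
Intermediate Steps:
a(D) = 1/6
M = 6 (M = 1/(1/6) = 6)
M - 1*(-28339) = 6 - 1*(-28339) = 6 + 28339 = 28345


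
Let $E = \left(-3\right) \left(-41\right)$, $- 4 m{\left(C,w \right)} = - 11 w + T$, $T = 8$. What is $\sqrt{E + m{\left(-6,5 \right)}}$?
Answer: $\frac{7 \sqrt{11}}{2} \approx 11.608$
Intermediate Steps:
$m{\left(C,w \right)} = -2 + \frac{11 w}{4}$ ($m{\left(C,w \right)} = - \frac{- 11 w + 8}{4} = - \frac{8 - 11 w}{4} = -2 + \frac{11 w}{4}$)
$E = 123$
$\sqrt{E + m{\left(-6,5 \right)}} = \sqrt{123 + \left(-2 + \frac{11}{4} \cdot 5\right)} = \sqrt{123 + \left(-2 + \frac{55}{4}\right)} = \sqrt{123 + \frac{47}{4}} = \sqrt{\frac{539}{4}} = \frac{7 \sqrt{11}}{2}$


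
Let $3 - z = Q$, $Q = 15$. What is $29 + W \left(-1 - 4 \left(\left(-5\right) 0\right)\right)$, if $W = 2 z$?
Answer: $53$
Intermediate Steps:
$z = -12$ ($z = 3 - 15 = -12$)
$W = -24$ ($W = 2 \left(-12\right) = -24$)
$29 + W \left(-1 - 4 \left(\left(-5\right) 0\right)\right) = 29 - 24 \left(-1 - 4 \left(\left(-5\right) 0\right)\right) = 29 - 24 \left(-1 - 0\right) = 29 - 24 \left(-1 + 0\right) = 29 - -24 = 29 + 24 = 53$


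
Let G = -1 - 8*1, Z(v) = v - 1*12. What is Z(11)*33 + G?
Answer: -42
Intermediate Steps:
Z(v) = -12 + v (Z(v) = v - 12 = -12 + v)
G = -9 (G = -1 - 8 = -9)
Z(11)*33 + G = (-12 + 11)*33 - 9 = -1*33 - 9 = -33 - 9 = -42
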